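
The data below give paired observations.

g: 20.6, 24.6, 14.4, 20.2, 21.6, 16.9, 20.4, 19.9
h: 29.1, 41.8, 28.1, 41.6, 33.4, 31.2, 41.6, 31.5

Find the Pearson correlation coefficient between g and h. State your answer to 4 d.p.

n = 8, Σg = 158.6, Σh = 278.3, Σg² = 3209.26, Σh² = 9926.03, Σgh = 5596.91
nΣgh − ΣgΣh = 44775.28 − 44138.38 = 636.9
nΣg² − (Σg)² = 25674.08 − 25153.96 = 520.12; nΣh² − (Σh)² = 79408.24 − 77450.89 = 1957.35
r = 636.9 / √(520.12 × 1957.35) = 636.9 / 1008.9880 ≈ 0.6312

0.6312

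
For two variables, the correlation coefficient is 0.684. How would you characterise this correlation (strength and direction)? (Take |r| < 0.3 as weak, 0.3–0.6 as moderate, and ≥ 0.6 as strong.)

r = 0.684 > 0 so the relationship is positive.
|r| = 0.684, which falls in the strong range.

strong positive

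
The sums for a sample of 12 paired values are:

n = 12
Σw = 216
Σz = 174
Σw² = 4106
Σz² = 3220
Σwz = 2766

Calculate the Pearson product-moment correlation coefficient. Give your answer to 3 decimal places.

r = (nΣwz − ΣwΣz) / √[(nΣw² − (Σw)²)(nΣz² − (Σz)²)]
Numerator: 12×2766 − 216×174 = -4392
Denominator: √[(49272 − 46656)(38640 − 30276)] = √[2616 × 8364] = 4677.6302
r = -4392 / 4677.6302 ≈ -0.939

-0.939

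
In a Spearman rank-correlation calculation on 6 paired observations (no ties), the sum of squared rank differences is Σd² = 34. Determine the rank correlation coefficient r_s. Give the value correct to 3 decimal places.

ρ = 1 − 6Σd² / [n(n²−1)] = 1 − 6×34 / (6×35)
  = 1 − 204/210 = 1 − 0.9714 ≈ 0.029

0.029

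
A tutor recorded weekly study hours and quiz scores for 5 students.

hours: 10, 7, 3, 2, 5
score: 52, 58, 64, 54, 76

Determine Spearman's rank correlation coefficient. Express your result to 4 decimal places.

Rank hours: 5, 4, 2, 1, 3
Rank score: 1, 3, 4, 2, 5
d = rank(hours) − rank(score): 4, 1, -2, -1, -2; Σd² = 26
ρ = 1 − 6Σd² / [n(n²−1)] = 1 − 6×26 / (5×24) = 1 − 156/120 ≈ -0.3000

-0.3000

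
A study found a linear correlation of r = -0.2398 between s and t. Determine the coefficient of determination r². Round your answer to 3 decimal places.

0.058

r² = (-0.2398)² = 0.058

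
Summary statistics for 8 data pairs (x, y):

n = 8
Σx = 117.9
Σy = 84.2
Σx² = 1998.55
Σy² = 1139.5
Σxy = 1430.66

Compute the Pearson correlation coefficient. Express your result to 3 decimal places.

r = (nΣxy − ΣxΣy) / √[(nΣx² − (Σx)²)(nΣy² − (Σy)²)]
Numerator: 8×1430.66 − 117.9×84.2 = 1518.1
Denominator: √[(15988.4 − 13900.41)(9116 − 7089.64)] = √[2087.99 × 2026.36] = 2056.9442
r = 1518.1 / 2056.9442 ≈ 0.738

0.738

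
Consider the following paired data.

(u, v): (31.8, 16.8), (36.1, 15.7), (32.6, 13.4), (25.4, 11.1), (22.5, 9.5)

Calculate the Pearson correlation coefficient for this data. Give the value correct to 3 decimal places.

0.879

n = 5, Σu = 148.4, Σv = 66.5, Σu² = 4528.62, Σv² = 921.75, Σuv = 2033.54
nΣuv − ΣuΣv = 10167.7 − 9868.6 = 299.1
nΣu² − (Σu)² = 22643.1 − 22022.56 = 620.54; nΣv² − (Σv)² = 4608.75 − 4422.25 = 186.5
r = 299.1 / √(620.54 × 186.5) = 299.1 / 340.1922 ≈ 0.879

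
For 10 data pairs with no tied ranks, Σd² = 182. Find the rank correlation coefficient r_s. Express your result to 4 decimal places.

ρ = 1 − 6Σd² / [n(n²−1)] = 1 − 6×182 / (10×99)
  = 1 − 1092/990 = 1 − 1.10303 ≈ -0.1030

-0.1030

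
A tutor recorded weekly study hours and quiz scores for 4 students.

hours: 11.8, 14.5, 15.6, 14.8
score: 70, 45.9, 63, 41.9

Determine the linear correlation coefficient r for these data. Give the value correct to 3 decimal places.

-0.531

n = 4, Σx = 56.7, Σy = 220.8, Σx² = 811.89, Σy² = 12731.42, Σxy = 3094.47
nΣxy − ΣxΣy = 12377.88 − 12519.36 = -141.48
nΣx² − (Σx)² = 3247.56 − 3214.89 = 32.67; nΣy² − (Σy)² = 50925.68 − 48752.64 = 2173.04
r = -141.48 / √(32.67 × 2173.04) = -141.48 / 266.4455 ≈ -0.531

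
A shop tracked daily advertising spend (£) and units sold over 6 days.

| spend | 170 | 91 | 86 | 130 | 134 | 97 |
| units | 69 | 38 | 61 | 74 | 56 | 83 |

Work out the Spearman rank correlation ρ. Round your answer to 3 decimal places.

0.200

Rank spend: 6, 2, 1, 4, 5, 3
Rank units: 4, 1, 3, 5, 2, 6
d = rank(spend) − rank(units): 2, 1, -2, -1, 3, -3; Σd² = 28
ρ = 1 − 6Σd² / [n(n²−1)] = 1 − 6×28 / (6×35) = 1 − 168/210 ≈ 0.200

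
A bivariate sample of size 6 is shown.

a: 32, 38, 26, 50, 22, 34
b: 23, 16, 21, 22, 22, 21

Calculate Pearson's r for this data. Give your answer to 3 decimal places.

n = 6, Σa = 202, Σb = 125, Σa² = 7284, Σb² = 2635, Σab = 4188
nΣab − ΣaΣb = 25128 − 25250 = -122
nΣa² − (Σa)² = 43704 − 40804 = 2900; nΣb² − (Σb)² = 15810 − 15625 = 185
r = -122 / √(2900 × 185) = -122 / 732.4616 ≈ -0.167

-0.167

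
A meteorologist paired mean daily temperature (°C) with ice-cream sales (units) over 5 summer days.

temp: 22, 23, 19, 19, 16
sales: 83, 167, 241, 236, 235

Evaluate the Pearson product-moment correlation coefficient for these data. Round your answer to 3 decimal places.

n = 5, Σx = 99, Σy = 962, Σx² = 1991, Σy² = 203780, Σxy = 18490
nΣxy − ΣxΣy = 92450 − 95238 = -2788
nΣx² − (Σx)² = 9955 − 9801 = 154; nΣy² − (Σy)² = 1018900 − 925444 = 93456
r = -2788 / √(154 × 93456) = -2788 / 3793.7085 ≈ -0.735

-0.735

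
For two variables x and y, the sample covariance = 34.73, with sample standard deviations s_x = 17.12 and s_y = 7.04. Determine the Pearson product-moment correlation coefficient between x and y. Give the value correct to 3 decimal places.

r = Cov(x,y) / (s_x · s_y) = 34.73 / (17.12 × 7.04)
  = 34.73 / 120.5248 ≈ 0.288

0.288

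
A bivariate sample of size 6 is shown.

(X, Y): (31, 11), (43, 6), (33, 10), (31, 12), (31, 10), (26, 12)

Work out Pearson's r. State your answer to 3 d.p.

n = 6, ΣX = 195, ΣY = 61, ΣX² = 6497, ΣY² = 645, ΣXY = 1923
nΣXY − ΣXΣY = 11538 − 11895 = -357
nΣX² − (ΣX)² = 38982 − 38025 = 957; nΣY² − (ΣY)² = 3870 − 3721 = 149
r = -357 / √(957 × 149) = -357 / 377.6149 ≈ -0.945

-0.945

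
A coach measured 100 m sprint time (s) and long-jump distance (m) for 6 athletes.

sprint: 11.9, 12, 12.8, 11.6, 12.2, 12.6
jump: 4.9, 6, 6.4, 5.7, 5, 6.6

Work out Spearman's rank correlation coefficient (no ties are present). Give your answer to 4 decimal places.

0.6571

Rank sprint: 2, 3, 6, 1, 4, 5
Rank jump: 1, 4, 5, 3, 2, 6
d = rank(sprint) − rank(jump): 1, -1, 1, -2, 2, -1; Σd² = 12
ρ = 1 − 6Σd² / [n(n²−1)] = 1 − 6×12 / (6×35) = 1 − 72/210 ≈ 0.6571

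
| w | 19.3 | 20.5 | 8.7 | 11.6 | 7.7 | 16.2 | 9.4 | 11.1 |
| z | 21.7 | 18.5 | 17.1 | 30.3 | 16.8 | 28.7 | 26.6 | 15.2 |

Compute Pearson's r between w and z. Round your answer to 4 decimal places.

0.1307

n = 8, Σw = 104.5, Σz = 174.9, Σw² = 1536.29, Σz² = 4068.17, Σwz = 2311.37
nΣwz − ΣwΣz = 18490.96 − 18277.05 = 213.91
nΣw² − (Σw)² = 12290.32 − 10920.25 = 1370.07; nΣz² − (Σz)² = 32545.36 − 30590.01 = 1955.35
r = 213.91 / √(1370.07 × 1955.35) = 213.91 / 1636.7548 ≈ 0.1307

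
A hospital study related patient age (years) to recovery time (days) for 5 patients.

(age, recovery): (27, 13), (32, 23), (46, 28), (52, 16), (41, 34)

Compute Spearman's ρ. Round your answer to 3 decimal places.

Rank age: 1, 2, 4, 5, 3
Rank recovery: 1, 3, 4, 2, 5
d = rank(age) − rank(recovery): 0, -1, 0, 3, -2; Σd² = 14
ρ = 1 − 6Σd² / [n(n²−1)] = 1 − 6×14 / (5×24) = 1 − 84/120 ≈ 0.300

0.300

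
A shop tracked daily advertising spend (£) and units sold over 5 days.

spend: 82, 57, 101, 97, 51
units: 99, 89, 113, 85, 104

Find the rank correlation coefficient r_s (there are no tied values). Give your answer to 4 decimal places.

Rank spend: 3, 2, 5, 4, 1
Rank units: 3, 2, 5, 1, 4
d = rank(spend) − rank(units): 0, 0, 0, 3, -3; Σd² = 18
ρ = 1 − 6Σd² / [n(n²−1)] = 1 − 6×18 / (5×24) = 1 − 108/120 ≈ 0.1000

0.1000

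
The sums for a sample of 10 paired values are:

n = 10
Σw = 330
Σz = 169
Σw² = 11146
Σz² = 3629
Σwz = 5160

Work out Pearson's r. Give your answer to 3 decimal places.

-0.937

r = (nΣwz − ΣwΣz) / √[(nΣw² − (Σw)²)(nΣz² − (Σz)²)]
Numerator: 10×5160 − 330×169 = -4170
Denominator: √[(111460 − 108900)(36290 − 28561)] = √[2560 × 7729] = 4448.1727
r = -4170 / 4448.1727 ≈ -0.937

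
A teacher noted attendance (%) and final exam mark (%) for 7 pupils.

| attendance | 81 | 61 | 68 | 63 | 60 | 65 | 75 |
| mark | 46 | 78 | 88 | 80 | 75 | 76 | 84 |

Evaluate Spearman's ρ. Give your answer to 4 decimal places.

0.1071

Rank attendance: 7, 2, 5, 3, 1, 4, 6
Rank mark: 1, 4, 7, 5, 2, 3, 6
d = rank(attendance) − rank(mark): 6, -2, -2, -2, -1, 1, 0; Σd² = 50
ρ = 1 − 6Σd² / [n(n²−1)] = 1 − 6×50 / (7×48) = 1 − 300/336 ≈ 0.1071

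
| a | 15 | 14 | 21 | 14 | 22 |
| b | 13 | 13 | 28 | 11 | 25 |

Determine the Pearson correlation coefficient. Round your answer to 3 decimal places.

n = 5, Σa = 86, Σb = 90, Σa² = 1542, Σb² = 1868, Σab = 1669
nΣab − ΣaΣb = 8345 − 7740 = 605
nΣa² − (Σa)² = 7710 − 7396 = 314; nΣb² − (Σb)² = 9340 − 8100 = 1240
r = 605 / √(314 × 1240) = 605 / 623.9872 ≈ 0.970

0.970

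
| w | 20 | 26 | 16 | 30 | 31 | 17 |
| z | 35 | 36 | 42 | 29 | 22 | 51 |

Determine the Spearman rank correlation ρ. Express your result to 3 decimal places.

Rank w: 3, 4, 1, 5, 6, 2
Rank z: 3, 4, 5, 2, 1, 6
d = rank(w) − rank(z): 0, 0, -4, 3, 5, -4; Σd² = 66
ρ = 1 − 6Σd² / [n(n²−1)] = 1 − 6×66 / (6×35) = 1 − 396/210 ≈ -0.886

-0.886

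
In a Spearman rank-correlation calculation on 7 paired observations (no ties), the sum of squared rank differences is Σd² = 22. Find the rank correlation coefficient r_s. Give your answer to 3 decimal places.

ρ = 1 − 6Σd² / [n(n²−1)] = 1 − 6×22 / (7×48)
  = 1 − 132/336 = 1 − 0.3929 ≈ 0.607

0.607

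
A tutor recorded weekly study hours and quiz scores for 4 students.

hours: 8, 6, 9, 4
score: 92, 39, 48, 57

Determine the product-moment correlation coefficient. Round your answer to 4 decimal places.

0.2398

n = 4, Σx = 27, Σy = 236, Σx² = 197, Σy² = 15538, Σxy = 1630
nΣxy − ΣxΣy = 6520 − 6372 = 148
nΣx² − (Σx)² = 788 − 729 = 59; nΣy² − (Σy)² = 62152 − 55696 = 6456
r = 148 / √(59 × 6456) = 148 / 617.1742 ≈ 0.2398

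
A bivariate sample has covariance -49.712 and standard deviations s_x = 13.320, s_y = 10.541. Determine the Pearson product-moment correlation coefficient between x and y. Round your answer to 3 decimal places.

-0.354

r = Cov(x,y) / (s_x · s_y) = -49.712 / (13.320 × 10.541)
  = -49.712 / 140.4061 ≈ -0.354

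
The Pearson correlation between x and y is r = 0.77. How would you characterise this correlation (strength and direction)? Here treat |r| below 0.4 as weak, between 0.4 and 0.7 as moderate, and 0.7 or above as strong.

strong positive

r = 0.77 > 0 so the relationship is positive.
|r| = 0.77, which falls in the strong range.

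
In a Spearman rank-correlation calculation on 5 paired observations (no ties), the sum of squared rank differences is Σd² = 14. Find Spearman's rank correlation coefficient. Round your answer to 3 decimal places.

0.300

ρ = 1 − 6Σd² / [n(n²−1)] = 1 − 6×14 / (5×24)
  = 1 − 84/120 = 1 − 0.7000 ≈ 0.300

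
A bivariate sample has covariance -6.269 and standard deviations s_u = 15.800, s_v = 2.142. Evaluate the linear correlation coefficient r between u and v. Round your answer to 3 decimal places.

r = Cov(u,v) / (s_u · s_v) = -6.269 / (15.800 × 2.142)
  = -6.269 / 33.8436 ≈ -0.185

-0.185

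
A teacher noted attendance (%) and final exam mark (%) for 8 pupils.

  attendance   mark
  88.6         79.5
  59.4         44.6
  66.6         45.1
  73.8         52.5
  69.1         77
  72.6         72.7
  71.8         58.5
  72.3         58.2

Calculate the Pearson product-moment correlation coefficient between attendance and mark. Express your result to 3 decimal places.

0.682

n = 8, Σx = 574.2, Σy = 488.1, Σx² = 41688.42, Σy² = 31123.45, Σxy = 35577.98
nΣxy − ΣxΣy = 284623.84 − 280267.02 = 4356.82
nΣx² − (Σx)² = 333507.36 − 329705.64 = 3801.72; nΣy² − (Σy)² = 248987.6 − 238241.61 = 10745.99
r = 4356.82 / √(3801.72 × 10745.99) = 4356.82 / 6391.6543 ≈ 0.682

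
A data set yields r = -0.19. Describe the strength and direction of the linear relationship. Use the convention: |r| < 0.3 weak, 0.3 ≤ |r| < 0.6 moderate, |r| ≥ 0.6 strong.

r = -0.19 < 0 so the relationship is negative.
|r| = 0.19, which falls in the weak range.

weak negative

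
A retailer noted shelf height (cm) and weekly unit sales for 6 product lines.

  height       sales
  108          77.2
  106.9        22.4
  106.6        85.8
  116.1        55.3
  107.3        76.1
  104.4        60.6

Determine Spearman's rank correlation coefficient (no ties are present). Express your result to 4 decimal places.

Rank height: 5, 3, 2, 6, 4, 1
Rank sales: 5, 1, 6, 2, 4, 3
d = rank(height) − rank(sales): 0, 2, -4, 4, 0, -2; Σd² = 40
ρ = 1 − 6Σd² / [n(n²−1)] = 1 − 6×40 / (6×35) = 1 − 240/210 ≈ -0.1429

-0.1429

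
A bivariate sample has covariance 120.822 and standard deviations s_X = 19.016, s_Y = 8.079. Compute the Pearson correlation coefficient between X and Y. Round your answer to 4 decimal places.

0.7864

r = Cov(X,Y) / (s_X · s_Y) = 120.822 / (19.016 × 8.079)
  = 120.822 / 153.6303 ≈ 0.7864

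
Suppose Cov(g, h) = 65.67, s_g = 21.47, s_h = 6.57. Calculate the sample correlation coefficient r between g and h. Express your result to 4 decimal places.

0.4656

r = Cov(g,h) / (s_g · s_h) = 65.67 / (21.47 × 6.57)
  = 65.67 / 141.0579 ≈ 0.4656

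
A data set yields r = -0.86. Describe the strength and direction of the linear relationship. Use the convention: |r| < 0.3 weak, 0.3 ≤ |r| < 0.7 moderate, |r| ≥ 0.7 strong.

r = -0.86 < 0 so the relationship is negative.
|r| = 0.86, which falls in the strong range.

strong negative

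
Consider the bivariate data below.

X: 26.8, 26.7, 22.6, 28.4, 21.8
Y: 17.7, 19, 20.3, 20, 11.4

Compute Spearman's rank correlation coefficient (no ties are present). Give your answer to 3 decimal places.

Rank X: 4, 3, 2, 5, 1
Rank Y: 2, 3, 5, 4, 1
d = rank(X) − rank(Y): 2, 0, -3, 1, 0; Σd² = 14
ρ = 1 − 6Σd² / [n(n²−1)] = 1 − 6×14 / (5×24) = 1 − 84/120 ≈ 0.300

0.300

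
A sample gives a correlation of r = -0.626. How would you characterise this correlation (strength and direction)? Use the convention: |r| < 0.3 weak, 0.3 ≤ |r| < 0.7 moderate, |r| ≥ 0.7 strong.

r = -0.626 < 0 so the relationship is negative.
|r| = 0.626, which falls in the moderate range.

moderate negative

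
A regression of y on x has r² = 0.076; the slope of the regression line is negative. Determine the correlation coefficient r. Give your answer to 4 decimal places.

-0.2757

|r| = √0.076 = 0.2757
The association is negative, so r = −0.2757.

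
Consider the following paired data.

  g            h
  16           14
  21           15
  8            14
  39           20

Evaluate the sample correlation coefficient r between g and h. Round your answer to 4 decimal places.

0.9538

n = 4, Σg = 84, Σh = 63, Σg² = 2282, Σh² = 1017, Σgh = 1431
nΣgh − ΣgΣh = 5724 − 5292 = 432
nΣg² − (Σg)² = 9128 − 7056 = 2072; nΣh² − (Σh)² = 4068 − 3969 = 99
r = 432 / √(2072 × 99) = 432 / 452.9106 ≈ 0.9538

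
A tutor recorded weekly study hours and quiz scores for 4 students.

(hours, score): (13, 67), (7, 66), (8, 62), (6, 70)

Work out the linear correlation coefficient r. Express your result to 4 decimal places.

-0.1136

n = 4, Σx = 34, Σy = 265, Σx² = 318, Σy² = 17589, Σxy = 2249
nΣxy − ΣxΣy = 8996 − 9010 = -14
nΣx² − (Σx)² = 1272 − 1156 = 116; nΣy² − (Σy)² = 70356 − 70225 = 131
r = -14 / √(116 × 131) = -14 / 123.2721 ≈ -0.1136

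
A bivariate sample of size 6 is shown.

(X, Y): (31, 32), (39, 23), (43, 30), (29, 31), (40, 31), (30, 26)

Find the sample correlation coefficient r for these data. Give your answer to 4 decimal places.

n = 6, ΣX = 212, ΣY = 173, ΣX² = 7672, ΣY² = 5051, ΣXY = 6098
nΣXY − ΣXΣY = 36588 − 36676 = -88
nΣX² − (ΣX)² = 46032 − 44944 = 1088; nΣY² − (ΣY)² = 30306 − 29929 = 377
r = -88 / √(1088 × 377) = -88 / 640.4498 ≈ -0.1374

-0.1374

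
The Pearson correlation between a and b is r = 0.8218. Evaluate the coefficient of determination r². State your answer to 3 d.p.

0.675

r² = (0.8218)² = 0.675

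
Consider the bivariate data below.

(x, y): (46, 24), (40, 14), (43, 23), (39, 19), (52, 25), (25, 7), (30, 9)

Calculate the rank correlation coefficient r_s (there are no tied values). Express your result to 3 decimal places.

0.964

Rank x: 6, 4, 5, 3, 7, 1, 2
Rank y: 6, 3, 5, 4, 7, 1, 2
d = rank(x) − rank(y): 0, 1, 0, -1, 0, 0, 0; Σd² = 2
ρ = 1 − 6Σd² / [n(n²−1)] = 1 − 6×2 / (7×48) = 1 − 12/336 ≈ 0.964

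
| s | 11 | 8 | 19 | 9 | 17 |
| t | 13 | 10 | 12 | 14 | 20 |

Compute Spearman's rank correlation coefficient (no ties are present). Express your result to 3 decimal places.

Rank s: 3, 1, 5, 2, 4
Rank t: 3, 1, 2, 4, 5
d = rank(s) − rank(t): 0, 0, 3, -2, -1; Σd² = 14
ρ = 1 − 6Σd² / [n(n²−1)] = 1 − 6×14 / (5×24) = 1 − 84/120 ≈ 0.300

0.300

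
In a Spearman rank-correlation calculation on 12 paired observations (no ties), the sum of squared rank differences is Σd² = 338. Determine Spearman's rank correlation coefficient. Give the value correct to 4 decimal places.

-0.1818

ρ = 1 − 6Σd² / [n(n²−1)] = 1 − 6×338 / (12×143)
  = 1 − 2028/1716 = 1 − 1.18182 ≈ -0.1818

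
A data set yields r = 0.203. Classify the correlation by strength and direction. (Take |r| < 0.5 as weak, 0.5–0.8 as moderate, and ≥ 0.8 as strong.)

r = 0.203 > 0 so the relationship is positive.
|r| = 0.203, which falls in the weak range.

weak positive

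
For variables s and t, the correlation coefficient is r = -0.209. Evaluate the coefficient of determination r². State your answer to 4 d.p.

r² = (-0.209)² = 0.0437

0.0437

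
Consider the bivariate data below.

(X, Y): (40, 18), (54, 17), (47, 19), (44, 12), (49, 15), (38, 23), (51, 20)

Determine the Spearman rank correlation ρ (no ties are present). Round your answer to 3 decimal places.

-0.250

Rank X: 2, 7, 4, 3, 5, 1, 6
Rank Y: 4, 3, 5, 1, 2, 7, 6
d = rank(X) − rank(Y): -2, 4, -1, 2, 3, -6, 0; Σd² = 70
ρ = 1 − 6Σd² / [n(n²−1)] = 1 − 6×70 / (7×48) = 1 − 420/336 ≈ -0.250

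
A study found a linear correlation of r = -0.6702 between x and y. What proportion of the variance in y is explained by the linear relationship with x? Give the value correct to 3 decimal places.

r² = (-0.6702)² = 0.449

0.449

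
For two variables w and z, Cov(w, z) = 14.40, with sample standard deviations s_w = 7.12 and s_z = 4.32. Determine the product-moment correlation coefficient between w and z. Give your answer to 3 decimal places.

0.468

r = Cov(w,z) / (s_w · s_z) = 14.40 / (7.12 × 4.32)
  = 14.40 / 30.7584 ≈ 0.468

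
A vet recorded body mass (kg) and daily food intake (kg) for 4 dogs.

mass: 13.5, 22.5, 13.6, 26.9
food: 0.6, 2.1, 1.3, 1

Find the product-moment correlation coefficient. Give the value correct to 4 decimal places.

n = 4, Σx = 76.5, Σy = 5, Σx² = 1597.07, Σy² = 7.46, Σxy = 99.93
nΣxy − ΣxΣy = 399.72 − 382.5 = 17.22
nΣx² − (Σx)² = 6388.28 − 5852.25 = 536.03; nΣy² − (Σy)² = 29.84 − 25 = 4.84
r = 17.22 / √(536.03 × 4.84) = 17.22 / 50.9351 ≈ 0.3381

0.3381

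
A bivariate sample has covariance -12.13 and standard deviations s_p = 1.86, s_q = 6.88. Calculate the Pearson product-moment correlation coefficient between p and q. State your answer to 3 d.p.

r = Cov(p,q) / (s_p · s_q) = -12.13 / (1.86 × 6.88)
  = -12.13 / 12.7968 ≈ -0.948

-0.948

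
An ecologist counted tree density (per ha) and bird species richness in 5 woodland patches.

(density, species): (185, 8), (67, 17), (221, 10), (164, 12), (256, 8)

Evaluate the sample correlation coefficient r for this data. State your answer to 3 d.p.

n = 5, Σx = 893, Σy = 55, Σx² = 179987, Σy² = 661, Σxy = 8845
nΣxy − ΣxΣy = 44225 − 49115 = -4890
nΣx² − (Σx)² = 899935 − 797449 = 102486; nΣy² − (Σy)² = 3305 − 3025 = 280
r = -4890 / √(102486 × 280) = -4890 / 5356.8722 ≈ -0.913

-0.913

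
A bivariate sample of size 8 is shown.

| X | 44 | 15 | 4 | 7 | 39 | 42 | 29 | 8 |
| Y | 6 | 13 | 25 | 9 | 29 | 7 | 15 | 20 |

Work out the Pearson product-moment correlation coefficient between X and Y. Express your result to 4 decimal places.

n = 8, ΣX = 188, ΣY = 124, ΣX² = 6416, ΣY² = 2426, ΣXY = 2642
nΣXY − ΣXΣY = 21136 − 23312 = -2176
nΣX² − (ΣX)² = 51328 − 35344 = 15984; nΣY² − (ΣY)² = 19408 − 15376 = 4032
r = -2176 / √(15984 × 4032) = -2176 / 8027.9193 ≈ -0.2711

-0.2711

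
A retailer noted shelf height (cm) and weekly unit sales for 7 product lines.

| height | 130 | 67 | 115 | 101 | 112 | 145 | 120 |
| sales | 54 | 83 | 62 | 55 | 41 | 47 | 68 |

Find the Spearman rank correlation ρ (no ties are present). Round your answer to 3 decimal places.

-0.429

Rank height: 6, 1, 4, 2, 3, 7, 5
Rank sales: 3, 7, 5, 4, 1, 2, 6
d = rank(height) − rank(sales): 3, -6, -1, -2, 2, 5, -1; Σd² = 80
ρ = 1 − 6Σd² / [n(n²−1)] = 1 − 6×80 / (7×48) = 1 − 480/336 ≈ -0.429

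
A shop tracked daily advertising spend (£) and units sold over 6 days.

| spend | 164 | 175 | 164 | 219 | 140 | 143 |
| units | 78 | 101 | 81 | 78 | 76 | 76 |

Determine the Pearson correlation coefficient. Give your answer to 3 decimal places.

n = 6, Σx = 1005, Σy = 490, Σx² = 172427, Σy² = 40482, Σxy = 82341
nΣxy − ΣxΣy = 494046 − 492450 = 1596
nΣx² − (Σx)² = 1034562 − 1010025 = 24537; nΣy² − (Σy)² = 242892 − 240100 = 2792
r = 1596 / √(24537 × 2792) = 1596 / 8276.9139 ≈ 0.193

0.193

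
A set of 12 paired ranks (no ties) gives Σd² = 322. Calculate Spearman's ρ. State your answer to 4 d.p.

ρ = 1 − 6Σd² / [n(n²−1)] = 1 − 6×322 / (12×143)
  = 1 − 1932/1716 = 1 − 1.12587 ≈ -0.1259

-0.1259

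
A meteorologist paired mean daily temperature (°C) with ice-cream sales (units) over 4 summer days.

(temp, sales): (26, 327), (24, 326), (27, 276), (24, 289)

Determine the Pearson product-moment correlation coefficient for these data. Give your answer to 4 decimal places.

-0.3468

n = 4, Σx = 101, Σy = 1218, Σx² = 2557, Σy² = 372902, Σxy = 30714
nΣxy − ΣxΣy = 122856 − 123018 = -162
nΣx² − (Σx)² = 10228 − 10201 = 27; nΣy² − (Σy)² = 1491608 − 1483524 = 8084
r = -162 / √(27 × 8084) = -162 / 467.1916 ≈ -0.3468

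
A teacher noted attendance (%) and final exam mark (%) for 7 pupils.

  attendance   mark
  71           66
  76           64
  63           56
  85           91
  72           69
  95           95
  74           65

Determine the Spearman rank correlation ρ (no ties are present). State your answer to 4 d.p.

Rank attendance: 2, 5, 1, 6, 3, 7, 4
Rank mark: 4, 2, 1, 6, 5, 7, 3
d = rank(attendance) − rank(mark): -2, 3, 0, 0, -2, 0, 1; Σd² = 18
ρ = 1 − 6Σd² / [n(n²−1)] = 1 − 6×18 / (7×48) = 1 − 108/336 ≈ 0.6786

0.6786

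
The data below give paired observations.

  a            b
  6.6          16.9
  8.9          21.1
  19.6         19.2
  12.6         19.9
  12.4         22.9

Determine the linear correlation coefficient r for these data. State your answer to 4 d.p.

0.1901

n = 5, Σa = 60.1, Σb = 100, Σa² = 819.45, Σb² = 2019.88, Σab = 1210.35
nΣab − ΣaΣb = 6051.75 − 6010 = 41.75
nΣa² − (Σa)² = 4097.25 − 3612.01 = 485.24; nΣb² − (Σb)² = 10099.4 − 10000 = 99.4
r = 41.75 / √(485.24 × 99.4) = 41.75 / 219.6198 ≈ 0.1901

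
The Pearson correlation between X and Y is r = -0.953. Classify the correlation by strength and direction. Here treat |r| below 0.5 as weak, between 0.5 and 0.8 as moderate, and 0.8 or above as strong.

strong negative

r = -0.953 < 0 so the relationship is negative.
|r| = 0.953, which falls in the strong range.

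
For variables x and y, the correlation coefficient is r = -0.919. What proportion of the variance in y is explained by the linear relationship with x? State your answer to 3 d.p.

0.845

r² = (-0.919)² = 0.845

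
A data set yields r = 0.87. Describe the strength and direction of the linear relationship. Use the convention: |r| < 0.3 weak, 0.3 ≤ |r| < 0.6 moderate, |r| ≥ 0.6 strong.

r = 0.87 > 0 so the relationship is positive.
|r| = 0.87, which falls in the strong range.

strong positive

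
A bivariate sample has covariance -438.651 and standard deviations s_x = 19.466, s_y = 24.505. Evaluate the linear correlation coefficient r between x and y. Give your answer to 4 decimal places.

r = Cov(x,y) / (s_x · s_y) = -438.651 / (19.466 × 24.505)
  = -438.651 / 477.0143 ≈ -0.9196

-0.9196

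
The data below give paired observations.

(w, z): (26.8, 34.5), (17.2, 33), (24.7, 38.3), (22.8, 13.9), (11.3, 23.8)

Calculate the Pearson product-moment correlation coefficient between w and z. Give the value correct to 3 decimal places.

n = 5, Σw = 102.8, Σz = 143.5, Σw² = 2271.7, Σz² = 4505.79, Σwz = 3024.07
nΣwz − ΣwΣz = 15120.35 − 14751.8 = 368.55
nΣw² − (Σw)² = 11358.5 − 10567.84 = 790.66; nΣz² − (Σz)² = 22528.95 − 20592.25 = 1936.7
r = 368.55 / √(790.66 × 1936.7) = 368.55 / 1237.4454 ≈ 0.298

0.298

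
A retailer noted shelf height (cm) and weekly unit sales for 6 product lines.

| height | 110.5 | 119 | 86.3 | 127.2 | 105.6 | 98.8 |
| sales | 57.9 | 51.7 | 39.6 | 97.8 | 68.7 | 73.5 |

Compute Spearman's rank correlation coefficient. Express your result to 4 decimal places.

Rank height: 4, 5, 1, 6, 3, 2
Rank sales: 3, 2, 1, 6, 4, 5
d = rank(height) − rank(sales): 1, 3, 0, 0, -1, -3; Σd² = 20
ρ = 1 − 6Σd² / [n(n²−1)] = 1 − 6×20 / (6×35) = 1 − 120/210 ≈ 0.4286

0.4286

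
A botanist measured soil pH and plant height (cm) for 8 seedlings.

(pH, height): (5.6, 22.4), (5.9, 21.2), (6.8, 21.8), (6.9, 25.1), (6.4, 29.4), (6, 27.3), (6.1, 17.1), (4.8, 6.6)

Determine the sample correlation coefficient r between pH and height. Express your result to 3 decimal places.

n = 8, Σx = 48.5, Σy = 170.9, Σx² = 297.23, Σy² = 4002.07, Σxy = 1059.9
nΣxy − ΣxΣy = 8479.2 − 8288.65 = 190.55
nΣx² − (Σx)² = 2377.84 − 2352.25 = 25.59; nΣy² − (Σy)² = 32016.56 − 29206.81 = 2809.75
r = 190.55 / √(25.59 × 2809.75) = 190.55 / 268.1446 ≈ 0.711

0.711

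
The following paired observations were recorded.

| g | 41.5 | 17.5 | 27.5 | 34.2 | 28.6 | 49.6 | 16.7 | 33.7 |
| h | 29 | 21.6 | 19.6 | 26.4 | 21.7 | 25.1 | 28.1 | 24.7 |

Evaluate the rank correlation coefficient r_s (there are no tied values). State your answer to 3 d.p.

Rank g: 7, 2, 3, 6, 4, 8, 1, 5
Rank h: 8, 2, 1, 6, 3, 5, 7, 4
d = rank(g) − rank(h): -1, 0, 2, 0, 1, 3, -6, 1; Σd² = 52
ρ = 1 − 6Σd² / [n(n²−1)] = 1 − 6×52 / (8×63) = 1 − 312/504 ≈ 0.381

0.381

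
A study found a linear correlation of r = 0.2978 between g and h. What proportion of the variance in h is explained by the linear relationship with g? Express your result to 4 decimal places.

0.0887

r² = (0.2978)² = 0.0887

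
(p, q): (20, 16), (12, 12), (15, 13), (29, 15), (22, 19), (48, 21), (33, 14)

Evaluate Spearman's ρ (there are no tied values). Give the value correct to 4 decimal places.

0.6786

Rank p: 3, 1, 2, 5, 4, 7, 6
Rank q: 5, 1, 2, 4, 6, 7, 3
d = rank(p) − rank(q): -2, 0, 0, 1, -2, 0, 3; Σd² = 18
ρ = 1 − 6Σd² / [n(n²−1)] = 1 − 6×18 / (7×48) = 1 − 108/336 ≈ 0.6786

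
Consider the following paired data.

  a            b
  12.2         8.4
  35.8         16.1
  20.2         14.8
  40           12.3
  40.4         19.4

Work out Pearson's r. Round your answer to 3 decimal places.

0.679

n = 5, Σa = 148.6, Σb = 71, Σa² = 5070.68, Σb² = 1076.46, Σab = 2253.58
nΣab − ΣaΣb = 11267.9 − 10550.6 = 717.3
nΣa² − (Σa)² = 25353.4 − 22081.96 = 3271.44; nΣb² − (Σb)² = 5382.3 − 5041 = 341.3
r = 717.3 / √(3271.44 × 341.3) = 717.3 / 1056.6657 ≈ 0.679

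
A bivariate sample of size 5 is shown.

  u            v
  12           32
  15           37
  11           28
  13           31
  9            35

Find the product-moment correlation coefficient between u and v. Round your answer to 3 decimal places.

0.287

n = 5, Σu = 60, Σv = 163, Σu² = 740, Σv² = 5363, Σuv = 1965
nΣuv − ΣuΣv = 9825 − 9780 = 45
nΣu² − (Σu)² = 3700 − 3600 = 100; nΣv² − (Σv)² = 26815 − 26569 = 246
r = 45 / √(100 × 246) = 45 / 156.8439 ≈ 0.287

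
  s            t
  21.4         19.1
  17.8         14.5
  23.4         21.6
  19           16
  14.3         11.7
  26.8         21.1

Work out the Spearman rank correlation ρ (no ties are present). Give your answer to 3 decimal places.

Rank s: 4, 2, 5, 3, 1, 6
Rank t: 4, 2, 6, 3, 1, 5
d = rank(s) − rank(t): 0, 0, -1, 0, 0, 1; Σd² = 2
ρ = 1 − 6Σd² / [n(n²−1)] = 1 − 6×2 / (6×35) = 1 − 12/210 ≈ 0.943

0.943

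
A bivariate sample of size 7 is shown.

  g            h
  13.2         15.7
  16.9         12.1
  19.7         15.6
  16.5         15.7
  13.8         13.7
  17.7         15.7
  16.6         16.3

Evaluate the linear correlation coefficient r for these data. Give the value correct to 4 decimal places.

0.1438

n = 7, Σg = 114.4, Σh = 104.8, Σg² = 1899.48, Σh² = 1582.62, Σgh = 1715.63
nΣgh − ΣgΣh = 12009.41 − 11989.12 = 20.29
nΣg² − (Σg)² = 13296.36 − 13087.36 = 209; nΣh² − (Σh)² = 11078.34 − 10983.04 = 95.3
r = 20.29 / √(209 × 95.3) = 20.29 / 141.1301 ≈ 0.1438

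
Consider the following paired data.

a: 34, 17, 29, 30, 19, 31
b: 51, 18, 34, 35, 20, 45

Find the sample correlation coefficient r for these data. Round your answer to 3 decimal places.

n = 6, Σa = 160, Σb = 203, Σa² = 4508, Σb² = 7731, Σab = 5851
nΣab − ΣaΣb = 35106 − 32480 = 2626
nΣa² − (Σa)² = 27048 − 25600 = 1448; nΣb² − (Σb)² = 46386 − 41209 = 5177
r = 2626 / √(1448 × 5177) = 2626 / 2737.9364 ≈ 0.959

0.959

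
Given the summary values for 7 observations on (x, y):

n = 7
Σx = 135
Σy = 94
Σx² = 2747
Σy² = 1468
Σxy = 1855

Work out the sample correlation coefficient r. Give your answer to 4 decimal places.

r = (nΣxy − ΣxΣy) / √[(nΣx² − (Σx)²)(nΣy² − (Σy)²)]
Numerator: 7×1855 − 135×94 = 295
Denominator: √[(19229 − 18225)(10276 − 8836)] = √[1004 × 1440] = 1202.3976
r = 295 / 1202.3976 ≈ 0.2453

0.2453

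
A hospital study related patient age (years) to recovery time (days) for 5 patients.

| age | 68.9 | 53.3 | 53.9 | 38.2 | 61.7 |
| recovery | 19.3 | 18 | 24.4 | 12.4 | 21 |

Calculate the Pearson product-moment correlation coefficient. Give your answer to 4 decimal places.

n = 5, Σx = 276, Σy = 95.1, Σx² = 15759.44, Σy² = 1886.61, Σxy = 5373.71
nΣxy − ΣxΣy = 26868.55 − 26247.6 = 620.95
nΣx² − (Σx)² = 78797.2 − 76176 = 2621.2; nΣy² − (Σy)² = 9433.05 − 9044.01 = 389.04
r = 620.95 / √(2621.2 × 389.04) = 620.95 / 1009.8275 ≈ 0.6149

0.6149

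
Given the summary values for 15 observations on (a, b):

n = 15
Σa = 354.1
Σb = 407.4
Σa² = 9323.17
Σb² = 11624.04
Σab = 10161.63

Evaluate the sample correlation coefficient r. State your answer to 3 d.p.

r = (nΣab − ΣaΣb) / √[(nΣa² − (Σa)²)(nΣb² − (Σb)²)]
Numerator: 15×10161.63 − 354.1×407.4 = 8164.11
Denominator: √[(139847.55 − 125386.81)(174360.6 − 165974.76)] = √[14460.74 × 8385.84] = 11012.0594
r = 8164.11 / 11012.0594 ≈ 0.741

0.741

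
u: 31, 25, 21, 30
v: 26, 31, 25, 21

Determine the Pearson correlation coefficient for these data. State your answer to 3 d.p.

-0.336

n = 4, Σu = 107, Σv = 103, Σu² = 2927, Σv² = 2703, Σuv = 2736
nΣuv − ΣuΣv = 10944 − 11021 = -77
nΣu² − (Σu)² = 11708 − 11449 = 259; nΣv² − (Σv)² = 10812 − 10609 = 203
r = -77 / √(259 × 203) = -77 / 229.2968 ≈ -0.336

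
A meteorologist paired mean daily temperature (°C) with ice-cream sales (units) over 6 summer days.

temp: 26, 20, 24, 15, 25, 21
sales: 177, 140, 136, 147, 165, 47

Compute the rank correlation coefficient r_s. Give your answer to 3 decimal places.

0.486

Rank temp: 6, 2, 4, 1, 5, 3
Rank sales: 6, 3, 2, 4, 5, 1
d = rank(temp) − rank(sales): 0, -1, 2, -3, 0, 2; Σd² = 18
ρ = 1 − 6Σd² / [n(n²−1)] = 1 − 6×18 / (6×35) = 1 − 108/210 ≈ 0.486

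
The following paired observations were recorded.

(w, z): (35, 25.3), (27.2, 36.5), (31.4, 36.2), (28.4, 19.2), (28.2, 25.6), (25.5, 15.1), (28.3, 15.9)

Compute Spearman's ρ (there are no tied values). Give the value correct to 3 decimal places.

0.179

Rank w: 7, 2, 6, 5, 3, 1, 4
Rank z: 4, 7, 6, 3, 5, 1, 2
d = rank(w) − rank(z): 3, -5, 0, 2, -2, 0, 2; Σd² = 46
ρ = 1 − 6Σd² / [n(n²−1)] = 1 − 6×46 / (7×48) = 1 − 276/336 ≈ 0.179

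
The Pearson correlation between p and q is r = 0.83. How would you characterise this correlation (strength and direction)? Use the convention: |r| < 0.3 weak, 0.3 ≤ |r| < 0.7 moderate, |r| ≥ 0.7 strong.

strong positive

r = 0.83 > 0 so the relationship is positive.
|r| = 0.83, which falls in the strong range.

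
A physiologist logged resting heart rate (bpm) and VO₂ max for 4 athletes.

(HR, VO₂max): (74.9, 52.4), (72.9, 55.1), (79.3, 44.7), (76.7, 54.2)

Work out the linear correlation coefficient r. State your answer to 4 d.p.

-0.8459

n = 4, Σx = 303.8, Σy = 206.4, Σx² = 23095.8, Σy² = 10717.5, Σxy = 15643.4
nΣxy − ΣxΣy = 62573.6 − 62704.32 = -130.72
nΣx² − (Σx)² = 92383.2 − 92294.44 = 88.76; nΣy² − (Σy)² = 42870 − 42600.96 = 269.04
r = -130.72 / √(88.76 × 269.04) = -130.72 / 154.5315 ≈ -0.8459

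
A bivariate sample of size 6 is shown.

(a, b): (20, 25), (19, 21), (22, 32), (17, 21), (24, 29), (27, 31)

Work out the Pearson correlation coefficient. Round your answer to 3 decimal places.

n = 6, Σa = 129, Σb = 159, Σa² = 2839, Σb² = 4333, Σab = 3493
nΣab − ΣaΣb = 20958 − 20511 = 447
nΣa² − (Σa)² = 17034 − 16641 = 393; nΣb² − (Σb)² = 25998 − 25281 = 717
r = 447 / √(393 × 717) = 447 / 530.8305 ≈ 0.842

0.842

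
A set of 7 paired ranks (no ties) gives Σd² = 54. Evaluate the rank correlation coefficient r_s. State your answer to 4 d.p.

ρ = 1 − 6Σd² / [n(n²−1)] = 1 − 6×54 / (7×48)
  = 1 − 324/336 = 1 − 0.96429 ≈ 0.0357

0.0357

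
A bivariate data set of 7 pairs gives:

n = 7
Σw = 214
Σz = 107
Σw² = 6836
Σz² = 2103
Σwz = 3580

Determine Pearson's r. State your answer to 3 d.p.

r = (nΣwz − ΣwΣz) / √[(nΣw² − (Σw)²)(nΣz² − (Σz)²)]
Numerator: 7×3580 − 214×107 = 2162
Denominator: √[(47852 − 45796)(14721 − 11449)] = √[2056 × 3272] = 2593.6908
r = 2162 / 2593.6908 ≈ 0.834

0.834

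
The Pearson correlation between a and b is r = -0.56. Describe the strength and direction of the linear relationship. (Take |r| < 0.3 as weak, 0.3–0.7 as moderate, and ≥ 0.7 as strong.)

r = -0.56 < 0 so the relationship is negative.
|r| = 0.56, which falls in the moderate range.

moderate negative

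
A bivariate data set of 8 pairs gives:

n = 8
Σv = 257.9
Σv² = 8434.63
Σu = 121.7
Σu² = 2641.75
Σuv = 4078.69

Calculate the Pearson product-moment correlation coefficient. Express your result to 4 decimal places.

0.5033

r = (nΣuv − ΣuΣv) / √[(nΣu² − (Σu)²)(nΣv² − (Σv)²)]
Numerator: 8×4078.69 − 121.7×257.9 = 1243.09
Denominator: √[(21134 − 14810.89)(67477.04 − 66512.41)] = √[6323.11 × 964.63] = 2469.7088
r = 1243.09 / 2469.7088 ≈ 0.5033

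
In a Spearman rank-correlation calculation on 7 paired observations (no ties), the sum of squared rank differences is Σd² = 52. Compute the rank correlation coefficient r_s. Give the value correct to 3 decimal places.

ρ = 1 − 6Σd² / [n(n²−1)] = 1 − 6×52 / (7×48)
  = 1 − 312/336 = 1 − 0.9286 ≈ 0.071

0.071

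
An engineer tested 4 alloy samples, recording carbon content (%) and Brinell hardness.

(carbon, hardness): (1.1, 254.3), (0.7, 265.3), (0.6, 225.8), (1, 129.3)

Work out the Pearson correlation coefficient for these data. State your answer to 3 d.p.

-0.300

n = 4, Σx = 3.4, Σy = 874.7, Σx² = 3.06, Σy² = 202756.71, Σxy = 730.22
nΣxy − ΣxΣy = 2920.88 − 2973.98 = -53.1
nΣx² − (Σx)² = 12.24 − 11.56 = 0.68; nΣy² − (Σy)² = 811026.84 − 765100.09 = 45926.75
r = -53.1 / √(0.68 × 45926.75) = -53.1 / 176.7207 ≈ -0.300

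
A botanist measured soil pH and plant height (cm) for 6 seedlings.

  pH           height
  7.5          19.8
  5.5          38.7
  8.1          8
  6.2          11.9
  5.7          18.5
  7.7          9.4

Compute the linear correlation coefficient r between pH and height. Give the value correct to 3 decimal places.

-0.683

n = 6, Σx = 40.7, Σy = 106.3, Σx² = 282.33, Σy² = 2525.95, Σxy = 677.76
nΣxy − ΣxΣy = 4066.56 − 4326.41 = -259.85
nΣx² − (Σx)² = 1693.98 − 1656.49 = 37.49; nΣy² − (Σy)² = 15155.7 − 11299.69 = 3856.01
r = -259.85 / √(37.49 × 3856.01) = -259.85 / 380.2129 ≈ -0.683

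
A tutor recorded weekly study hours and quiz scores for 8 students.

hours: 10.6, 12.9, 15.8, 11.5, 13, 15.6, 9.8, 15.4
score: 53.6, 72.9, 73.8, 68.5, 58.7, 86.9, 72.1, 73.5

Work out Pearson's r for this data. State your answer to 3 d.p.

0.584

n = 8, Σx = 104.6, Σy = 560, Σx² = 1406.22, Σy² = 39924.02, Σxy = 7419.58
nΣxy − ΣxΣy = 59356.64 − 58576 = 780.64
nΣx² − (Σx)² = 11249.76 − 10941.16 = 308.6; nΣy² − (Σy)² = 319392.16 − 313600 = 5792.16
r = 780.64 / √(308.6 × 5792.16) = 780.64 / 1336.9595 ≈ 0.584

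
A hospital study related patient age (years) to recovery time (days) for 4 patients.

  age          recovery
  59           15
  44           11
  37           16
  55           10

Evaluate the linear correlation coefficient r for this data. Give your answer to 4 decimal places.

-0.2696

n = 4, Σx = 195, Σy = 52, Σx² = 9811, Σy² = 702, Σxy = 2511
nΣxy − ΣxΣy = 10044 − 10140 = -96
nΣx² − (Σx)² = 39244 − 38025 = 1219; nΣy² − (Σy)² = 2808 − 2704 = 104
r = -96 / √(1219 × 104) = -96 / 356.0562 ≈ -0.2696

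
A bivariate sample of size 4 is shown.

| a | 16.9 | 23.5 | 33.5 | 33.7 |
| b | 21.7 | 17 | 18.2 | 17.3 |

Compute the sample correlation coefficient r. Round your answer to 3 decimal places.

-0.697

n = 4, Σa = 107.6, Σb = 74.2, Σa² = 3095.8, Σb² = 1390.42, Σab = 1958.94
nΣab − ΣaΣb = 7835.76 − 7983.92 = -148.16
nΣa² − (Σa)² = 12383.2 − 11577.76 = 805.44; nΣb² − (Σb)² = 5561.68 − 5505.64 = 56.04
r = -148.16 / √(805.44 × 56.04) = -148.16 / 212.4544 ≈ -0.697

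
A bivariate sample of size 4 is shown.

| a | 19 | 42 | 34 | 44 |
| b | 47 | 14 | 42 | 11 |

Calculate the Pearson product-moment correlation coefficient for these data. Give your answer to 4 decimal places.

n = 4, Σa = 139, Σb = 114, Σa² = 5217, Σb² = 4290, Σab = 3393
nΣab − ΣaΣb = 13572 − 15846 = -2274
nΣa² − (Σa)² = 20868 − 19321 = 1547; nΣb² − (Σb)² = 17160 − 12996 = 4164
r = -2274 / √(1547 × 4164) = -2274 / 2538.0520 ≈ -0.8960

-0.8960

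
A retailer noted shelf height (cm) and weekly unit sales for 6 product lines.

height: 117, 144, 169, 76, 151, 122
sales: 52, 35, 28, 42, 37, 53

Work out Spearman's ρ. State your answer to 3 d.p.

-0.714

Rank height: 2, 4, 6, 1, 5, 3
Rank sales: 5, 2, 1, 4, 3, 6
d = rank(height) − rank(sales): -3, 2, 5, -3, 2, -3; Σd² = 60
ρ = 1 − 6Σd² / [n(n²−1)] = 1 − 6×60 / (6×35) = 1 − 360/210 ≈ -0.714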